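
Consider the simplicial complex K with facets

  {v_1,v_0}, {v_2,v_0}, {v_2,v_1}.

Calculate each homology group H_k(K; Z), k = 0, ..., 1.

Take the total order v_0 < v_1 < v_2 on the vertex set. Then K (dimension 1) consists of the simplices:

  0-simplices (3): [v_0], [v_1], [v_2]
  1-simplices (3): [v_0,v_1], [v_0,v_2], [v_1,v_2]

so the chain groups are C_0 ≅ Z^3, C_1 ≅ Z^3.

∂_1: C_1 → C_0 maps an edge to its endpoints' difference, ∂[p,q] = q − p.
This gives a 3×3 integer matrix of rank 2; reducing to Smith normal form yields diagonal entries (1,1).

Computing H_k = (kernel of ∂_k) / (image of ∂_{k+1}):

  H_0: rank C_0 − rank ∂_1 = 3 − 2 = 1, and the invariant factors of ∂_1 are all 1, so H_0 ≅ Z.
  H_1: rank ker ∂_1 − rank ∂_2 = (3 − 2) − 0 = 1, and there is no ∂_2, so H_1 ≅ Z.

H_0 = Z,  H_1 = Z.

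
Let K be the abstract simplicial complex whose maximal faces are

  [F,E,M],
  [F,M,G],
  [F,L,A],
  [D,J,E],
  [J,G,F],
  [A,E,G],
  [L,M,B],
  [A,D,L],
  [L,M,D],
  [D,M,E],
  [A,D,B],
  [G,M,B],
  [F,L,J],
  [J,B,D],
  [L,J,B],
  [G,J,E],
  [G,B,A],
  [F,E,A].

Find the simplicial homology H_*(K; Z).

We work with the vertex ordering A < B < D < E < F < G < J < L < M. The simplices of K, each written with vertices in increasing order, are:

  0-simplices (9): A, B, D, E, F, G, J, L, M
  1-simplices (27): AB, AD, AE, AF, AG, AL, BD, BG, BJ, BL, BM, DE, DJ, DL, DM, EF, EG, EJ, EM, FG, FJ, FL, FM, GJ, GM, JL, LM
  2-simplices (18): ABD, ABG, ADL, AEF, AEG, AFL, BDJ, BGM, BJL, BLM, DEJ, DEM, DLM, EFM, EGJ, FGJ, FGM, FJL

giving chain groups C_0 ≅ Z^9, C_1 ≅ Z^27, C_2 ≅ Z^18.

∂_1: C_1 → C_0 maps an edge to its endpoints' difference, ∂[p,q] = q − p.
As a 9×27 matrix over Z this has rank 8, with invariant factors (1,1,1,1,1,1,1,1).

Boundary ∂_2: C_2 → C_1 acts by ∂[p,q,r] = [q,r] − [p,r] + [p,q]. For instance
  ∂AEF = EF − AF + AE,
  ∂DEJ = EJ − DJ + DE.
As a 27×18 matrix over Z this has rank 18, with invariant factors (1,1,1,1,1,1,1,1,1,1,1,1,1,1,1,1,1,2).

From H_k ≅ ker(∂_k) / im(∂_{k+1}) we obtain:

  H_0: rank C_0 − rank ∂_1 = 9 − 8 = 1, and the invariant factors of ∂_1 are all 1, so H_0 ≅ Z.
  H_1: rank ker ∂_1 − rank ∂_2 = (27 − 8) − 18 = 1, and ∂_2 has invariant factor 2 > 1, so H_1 ≅ Z ⊕ Z/2.
  H_2: rank ker ∂_2 − rank ∂_3 = (18 − 18) − 0 = 0, and there is no ∂_3, so H_2 ≅ 0.

As a check, the Euler characteristic is 9 − 27 + 18 = 0, which agrees with 1 − 1 + 0 = 0.
(K is a triangulation of the Klein bottle.)

H_0 ≅ Z,  H_1 ≅ Z ⊕ Z/2,  H_2 = 0.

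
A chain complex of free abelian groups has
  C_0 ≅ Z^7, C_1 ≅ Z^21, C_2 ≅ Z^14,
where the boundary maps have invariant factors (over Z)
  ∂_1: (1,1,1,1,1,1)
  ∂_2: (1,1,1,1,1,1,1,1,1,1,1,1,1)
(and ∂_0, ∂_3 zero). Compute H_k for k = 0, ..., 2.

H_0: b_0 = 7 − 0 − 6 = 1; torsion from ∂_1 factors > 1: none. So H_0 ≅ Z.
H_1: b_1 = 21 − 6 − 13 = 2; torsion from ∂_2 factors > 1: none. So H_1 ≅ Z^2.
H_2: b_2 = 14 − 13 − 0 = 1; torsion from ∂_3 factors > 1: none. So H_2 ≅ Z.

H_0 ≅ Z,  H_1 ≅ Z^2,  H_2 ≅ Z.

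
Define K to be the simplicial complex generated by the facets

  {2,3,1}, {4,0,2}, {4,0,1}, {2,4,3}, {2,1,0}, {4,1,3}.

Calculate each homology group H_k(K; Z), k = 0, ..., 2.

H_0 = Z,  H_1 = 0,  H_2 = Z.

We work with the vertex ordering 0 < 1 < 2 < 3 < 4. The simplices of K, each written with vertices in increasing order, are:

  0-simplices (5): [0], [1], [2], [3], [4]
  1-simplices (9): [0,1], [0,2], [0,4], [1,2], [1,3], [1,4], [2,3], [2,4], [3,4]
  2-simplices (6): [0,1,2], [0,1,4], [0,2,4], [1,2,3], [1,3,4], [2,3,4]

Hence C_0 ≅ Z^5, C_1 ≅ Z^9, C_2 ≅ Z^6.

Boundary ∂_1: C_1 → C_0 sends each edge [p,q] (with p < q) to q − p. For instance
  ∂[1,2] = [2] − [1].
The 5×9 boundary matrix has rank 4 and Smith normal form diag(1,1,1,1).

Boundary ∂_2: C_2 → C_1 acts by ∂[p,q,r] = [q,r] − [p,r] + [p,q]. For instance
  ∂[2,3,4] = [3,4] − [2,4] + [2,3],
  ∂[1,3,4] = [3,4] − [1,4] + [1,3].
As a 9×6 matrix over Z this has rank 5, with invariant factors (1,1,1,1,1).

Computing H_k = (kernel of ∂_k) / (image of ∂_{k+1}):

  H_0: rank C_0 − rank ∂_1 = 5 − 4 = 1, and the invariant factors of ∂_1 are all 1, so H_0 = Z.
  H_1: rank ker ∂_1 − rank ∂_2 = (9 − 4) − 5 = 0, and the invariant factors of ∂_2 are all 1, so H_1 = 0.
  H_2: rank ker ∂_2 − rank ∂_3 = (6 − 5) − 0 = 1, and there is no ∂_3, so H_2 = Z.

(K is a triangulation of the 2-sphere S^2.)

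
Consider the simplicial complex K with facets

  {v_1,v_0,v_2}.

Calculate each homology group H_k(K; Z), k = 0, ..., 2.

H_0 ≅ Z,  H_1 = 0,  H_2 = 0.

Take the total order v_0 < v_1 < v_2 on the vertex set. Then K (dimension 2) consists of the simplices:

  0-simplices (3): [v_0], [v_1], [v_2]
  1-simplices (3): [v_0,v_1], [v_0,v_2], [v_1,v_2]
  2-simplices (1): [v_0,v_1,v_2]

giving chain groups C_0 ≅ Z^3, C_1 ≅ Z^3, C_2 ≅ Z^1.

∂_1: C_1 → C_0 sends each edge [p,q] (with p < q) to q − p.
As a 3×3 matrix over Z this has rank 2, with invariant factors (1,1).

The boundary map ∂_2: C_2 → C_1 sends each 2-simplex [p,q,r] to [q,r] − [p,r] + [p,q]. For instance
  ∂[v_0,v_1,v_2] = [v_1,v_2] − [v_0,v_2] + [v_0,v_1].
This gives a 3×1 integer matrix of rank 1; reducing to Smith normal form yields diagonal entries (1).

Reading off H_k = ker ∂_k / im ∂_{k+1}:

  H_0: rank C_0 − rank ∂_1 = 3 − 2 = 1, and the invariant factors of ∂_1 are all 1, so H_0 = Z.
  H_1: rank ker ∂_1 − rank ∂_2 = (3 − 2) − 1 = 0, and the invariant factors of ∂_2 are all 1, so H_1 = 0.
  H_2: rank ker ∂_2 − rank ∂_3 = (1 − 1) − 0 = 0, and there is no ∂_3, so H_2 = 0.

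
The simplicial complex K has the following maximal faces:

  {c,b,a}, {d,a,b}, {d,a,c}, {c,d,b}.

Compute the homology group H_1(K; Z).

H_1 = 0.

Take the total order a < b < c < d on the vertex set. Then K (dimension 2) consists of the simplices:

  0-simplices (4): a, b, c, d
  1-simplices (6): ab, ac, ad, bc, bd, cd
  2-simplices (4): abc, abd, acd, bcd

so the chain groups are C_0 ≅ Z^4, C_1 ≅ Z^6, C_2 ≅ Z^4.

∂_1: C_1 → C_0 sends each edge [p,q] (with p < q) to q − p.
This gives a 4×6 integer matrix of rank 3; reducing to Smith normal form yields diagonal entries (1,1,1).

The boundary map ∂_2: C_2 → C_1 sends each 2-simplex [p,q,r] to [q,r] − [p,r] + [p,q]. For instance
  ∂bcd = cd − bd + bc,
  ∂acd = cd − ad + ac.
The 6×4 boundary matrix has rank 3 and Smith normal form diag(1,1,1).

Computing H_k = (kernel of ∂_k) / (image of ∂_{k+1}):

  H_1: rank ker ∂_1 − rank ∂_2 = (6 − 3) − 3 = 0, and the invariant factors of ∂_2 are all 1, so H_1 ≅ 0.

(K is a triangulation of the 2-sphere S^2.)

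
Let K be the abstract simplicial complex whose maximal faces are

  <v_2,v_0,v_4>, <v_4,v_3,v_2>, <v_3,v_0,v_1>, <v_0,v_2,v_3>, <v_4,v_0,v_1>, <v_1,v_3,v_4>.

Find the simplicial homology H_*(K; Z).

H_0 ≅ Z,  H_1 = 0,  H_2 ≅ Z.

K has 5 vertices, 9 edges, 6 triangles.
rank ∂_0 = 0, rank ∂_1 = 4 ⇒ b_0 = 5 − 0 − 4 = 1; all invariant factors of ∂_1 are 1 so no torsion. So H_0 ≅ Z.
rank ∂_1 = 4, rank ∂_2 = 5 ⇒ b_1 = 9 − 4 − 5 = 0; all invariant factors of ∂_2 are 1 so no torsion. So H_1 ≅ 0.
rank ∂_2 = 5, rank ∂_3 = 0 ⇒ b_2 = 6 − 5 − 0 = 1. So H_2 ≅ Z.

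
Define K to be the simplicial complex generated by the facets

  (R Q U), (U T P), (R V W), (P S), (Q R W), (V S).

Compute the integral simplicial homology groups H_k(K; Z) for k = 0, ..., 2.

H_0 ≅ Z,  H_1 ≅ Z,  H_2 = 0.

We work with the vertex ordering P < Q < R < S < T < U < V < W. The simplices of K, each written with vertices in increasing order, are:

  0-simplices (8): P, Q, R, S, T, U, V, W
  1-simplices (12): PS, PT, PU, QR, QU, QW, RU, RV, RW, SV, TU, VW
  2-simplices (4): PTU, QRU, QRW, RVW

Hence C_0 ≅ Z^8, C_1 ≅ Z^12, C_2 ≅ Z^4.

The boundary map ∂_1: C_1 → C_0 sends each edge [p,q] (with p < q) to q − p.
The 8×12 boundary matrix has rank 7 and Smith normal form diag(1,1,1,1,1,1,1).

Boundary ∂_2: C_2 → C_1 sends each 2-simplex [p,q,r] to [q,r] − [p,r] + [p,q]. For instance
  ∂QRU = RU − QU + QR,
  ∂PTU = TU − PU + PT.
The 12×4 boundary matrix has rank 4 and Smith normal form diag(1,1,1,1).

From H_k ≅ ker(∂_k) / im(∂_{k+1}) we obtain:

  H_0: rank C_0 − rank ∂_1 = 8 − 7 = 1, and the invariant factors of ∂_1 are all 1, so H_0 ≅ Z.
  H_1: rank ker ∂_1 − rank ∂_2 = (12 − 7) − 4 = 1, and the invariant factors of ∂_2 are all 1, so H_1 ≅ Z.
  H_2: rank ker ∂_2 − rank ∂_3 = (4 − 4) − 0 = 0, and there is no ∂_3, so H_2 ≅ 0.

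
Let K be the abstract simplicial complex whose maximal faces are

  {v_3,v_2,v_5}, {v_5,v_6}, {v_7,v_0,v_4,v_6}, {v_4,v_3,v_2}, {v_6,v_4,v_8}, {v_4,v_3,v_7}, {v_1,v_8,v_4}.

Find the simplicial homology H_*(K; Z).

Order the vertices as v_0 < v_1 < v_2 < v_3 < v_4 < v_5 < v_6 < v_7 < v_8. Listing each simplex with vertices in this order, K has dimension 3 with simplices:

  0-simplices (9): [v_0], [v_1], [v_2], [v_3], [v_4], [v_5], [v_6], [v_7], [v_8]
  1-simplices (17): (17 of them)
  2-simplices (9): [v_0,v_4,v_6], [v_0,v_4,v_7], [v_0,v_6,v_7], [v_1,v_4,v_8], [v_2,v_3,v_4], [v_2,v_3,v_5], [v_3,v_4,v_7], [v_4,v_6,v_7], [v_4,v_6,v_8]
  3-simplices (1): [v_0,v_4,v_6,v_7]

giving chain groups C_0 ≅ Z^9, C_1 ≅ Z^17, C_2 ≅ Z^9, C_3 ≅ Z^1.

∂_1: C_1 → C_0 is given by ∂[p,q] = [q] − [p]. For instance
  ∂[v_4,v_7] = [v_7] − [v_4].
The resulting 9×17 matrix has rank 8, and its Smith normal form has invariant factors (1,1,1,1,1,1,1,1).

The boundary map ∂_2: C_2 → C_1 maps a triangle to the signed sum of its edges. For instance
  ∂[v_4,v_6,v_8] = [v_6,v_8] − [v_4,v_8] + [v_4,v_6],
  ∂[v_0,v_4,v_6] = [v_4,v_6] − [v_0,v_6] + [v_0,v_4].
The 17×9 boundary matrix has rank 8 and Smith normal form diag(1,1,1,1,1,1,1,1).

Boundary ∂_3: C_3 → C_2 sends each 3-simplex σ to the alternating sum Σ_i (−1)^i (σ with its i-th vertex removed). For instance
  ∂[v_0,v_4,v_6,v_7] = [v_4,v_6,v_7] − [v_0,v_6,v_7] + [v_0,v_4,v_7] − [v_0,v_4,v_6].
The resulting 9×1 matrix has rank 1, and its Smith normal form has invariant factors (1).

Computing H_k = (kernel of ∂_k) / (image of ∂_{k+1}):

  H_0: rank C_0 − rank ∂_1 = 9 − 8 = 1, and the invariant factors of ∂_1 are all 1, so H_0 ≅ Z.
  H_1: rank ker ∂_1 − rank ∂_2 = (17 − 8) − 8 = 1, and the invariant factors of ∂_2 are all 1, so H_1 ≅ Z.
  H_2: rank ker ∂_2 − rank ∂_3 = (9 − 8) − 1 = 0, and the invariant factors of ∂_3 are all 1, so H_2 ≅ 0.
  H_3: rank ker ∂_3 − rank ∂_4 = (1 − 1) − 0 = 0, and there is no ∂_4, so H_3 ≅ 0.

H_0 ≅ Z,  H_1 ≅ Z,  H_2 = 0,  H_3 = 0.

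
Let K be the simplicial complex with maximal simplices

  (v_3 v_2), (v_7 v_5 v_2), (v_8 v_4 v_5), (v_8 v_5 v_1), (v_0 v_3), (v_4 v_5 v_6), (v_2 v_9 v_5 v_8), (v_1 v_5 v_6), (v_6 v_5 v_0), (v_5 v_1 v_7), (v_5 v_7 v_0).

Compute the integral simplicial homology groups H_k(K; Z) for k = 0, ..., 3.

H_0 ≅ Z,  H_1 ≅ Z,  H_2 = 0,  H_3 = 0.

Fix the vertex order v_0 < v_1 < v_2 < v_3 < v_4 < v_5 < v_6 < v_7 < v_8 < v_9 and write every simplex with vertices in increasing order. Then dim K = 3 and the simplices of K are:

  0-simplices (10): [v_0], [v_1], [v_2], [v_3], [v_4], [v_5], [v_6], [v_7], [v_8], [v_9]
  1-simplices (21): (21 of them)
  2-simplices (12): (12 of them)
  3-simplices (1): [v_2,v_5,v_8,v_9]

giving chain groups C_0 ≅ Z^10, C_1 ≅ Z^21, C_2 ≅ Z^12, C_3 ≅ Z^1.

Boundary ∂_1: C_1 → C_0 maps an edge to its endpoints' difference, ∂[p,q] = q − p. For instance
  ∂[v_0,v_6] = [v_6] − [v_0].
The resulting 10×21 matrix has rank 9, and its Smith normal form has invariant factors (1,1,1,1,1,1,1,1,1).

Boundary ∂_2: C_2 → C_1 sends each 2-simplex [p,q,r] to [q,r] − [p,r] + [p,q]. For instance
  ∂[v_5,v_8,v_9] = [v_8,v_9] − [v_5,v_9] + [v_5,v_8],
  ∂[v_0,v_5,v_6] = [v_5,v_6] − [v_0,v_6] + [v_0,v_5].
The 21×12 boundary matrix has rank 11 and Smith normal form diag(1,1,1,1,1,1,1,1,1,1,1).

Boundary ∂_3: C_3 → C_2 sends each 3-simplex σ to the alternating sum Σ_i (−1)^i (σ with its i-th vertex removed). For instance
  ∂[v_2,v_5,v_8,v_9] = [v_5,v_8,v_9] − [v_2,v_8,v_9] + [v_2,v_5,v_9] − [v_2,v_5,v_8].
The resulting 12×1 matrix has rank 1, and its Smith normal form has invariant factors (1).

Now H_k = ker ∂_k / im ∂_{k+1}, so:

  H_0: rank C_0 − rank ∂_1 = 10 − 9 = 1, and the invariant factors of ∂_1 are all 1, so H_0 ≅ Z.
  H_1: rank ker ∂_1 − rank ∂_2 = (21 − 9) − 11 = 1, and the invariant factors of ∂_2 are all 1, so H_1 ≅ Z.
  H_2: rank ker ∂_2 − rank ∂_3 = (12 − 11) − 1 = 0, and the invariant factors of ∂_3 are all 1, so H_2 ≅ 0.
  H_3: rank ker ∂_3 − rank ∂_4 = (1 − 1) − 0 = 0, and there is no ∂_4, so H_3 ≅ 0.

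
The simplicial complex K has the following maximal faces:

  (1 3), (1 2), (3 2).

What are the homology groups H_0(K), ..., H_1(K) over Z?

K has 3 vertices, 3 edges.
rank ∂_0 = 0, rank ∂_1 = 2 ⇒ b_0 = 3 − 0 − 2 = 1; all invariant factors of ∂_1 are 1 so no torsion. So H_0 ≅ Z.
rank ∂_1 = 2, rank ∂_2 = 0 ⇒ b_1 = 3 − 2 − 0 = 1. So H_1 ≅ Z.

H_0 = Z,  H_1 = Z.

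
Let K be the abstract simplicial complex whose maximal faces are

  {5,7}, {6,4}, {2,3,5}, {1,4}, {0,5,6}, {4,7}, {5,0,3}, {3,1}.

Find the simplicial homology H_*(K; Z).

H_0 = Z,  H_1 = Z^2,  H_2 = 0.

Order the vertices as 0 < 1 < 2 < 3 < 4 < 5 < 6 < 7. Listing each simplex with vertices in this order, K has dimension 2 with simplices:

  0-simplices (8): [0], [1], [2], [3], [4], [5], [6], [7]
  1-simplices (12): [0,3], [0,5], [0,6], [1,3], [1,4], [2,3], [2,5], [3,5], [4,6], [4,7], [5,6], [5,7]
  2-simplices (3): [0,3,5], [0,5,6], [2,3,5]

so the chain groups are C_0 ≅ Z^8, C_1 ≅ Z^12, C_2 ≅ Z^3.

Boundary ∂_1: C_1 → C_0 sends each edge [p,q] (with p < q) to q − p. For instance
  ∂[0,3] = [3] − [0].
As a 8×12 matrix over Z this has rank 7, with invariant factors (1,1,1,1,1,1,1).

The boundary map ∂_2: C_2 → C_1 maps a triangle to the signed sum of its edges. For instance
  ∂[2,3,5] = [3,5] − [2,5] + [2,3],
  ∂[0,3,5] = [3,5] − [0,5] + [0,3].
This gives a 12×3 integer matrix of rank 3; reducing to Smith normal form yields diagonal entries (1,1,1).

Reading off H_k = ker ∂_k / im ∂_{k+1}:

  H_0: rank C_0 − rank ∂_1 = 8 − 7 = 1, and the invariant factors of ∂_1 are all 1, so H_0 = Z.
  H_1: rank ker ∂_1 − rank ∂_2 = (12 − 7) − 3 = 2, and the invariant factors of ∂_2 are all 1, so H_1 = Z^2.
  H_2: rank ker ∂_2 − rank ∂_3 = (3 − 3) − 0 = 0, and there is no ∂_3, so H_2 = 0.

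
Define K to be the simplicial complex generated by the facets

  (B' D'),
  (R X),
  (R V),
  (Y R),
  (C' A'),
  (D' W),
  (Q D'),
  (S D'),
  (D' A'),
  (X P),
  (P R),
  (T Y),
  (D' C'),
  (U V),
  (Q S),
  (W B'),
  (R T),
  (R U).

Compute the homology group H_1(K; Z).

Order the vertices as P < Q < R < S < T < U < V < W < X < Y < A' < B' < C' < D'. Listing each simplex with vertices in this order, K has dimension 1 with simplices:

  0-simplices (14): [P], [Q], [R], [S], [T], [U], [V], [W], [X], [Y], [A'], [B'], [C'], [D']
  1-simplices (18): [P,R], [P,X], [Q,S], [Q,D'], [R,T], [R,U], [R,V], [R,X], [R,Y], [S,D'], [T,Y], [U,V], [W,B'], [W,D'], [A',C'], [A',D'], [B',D'], [C',D']

so the chain groups are C_0 ≅ Z^14, C_1 ≅ Z^18.

Boundary ∂_1: C_1 → C_0 sends each edge [p,q] (with p < q) to q − p. For instance
  ∂[R,X] = [X] − [R].
The resulting 14×18 matrix has rank 12, and its Smith normal form has invariant factors (1,1,1,1,1,1,1,1,1,1,1,1).

From H_k ≅ ker(∂_k) / im(∂_{k+1}) we obtain:

  H_1: rank ker ∂_1 − rank ∂_2 = (18 − 12) − 0 = 6, and there is no ∂_2, so H_1 ≅ Z^6.

H_1 = Z^6.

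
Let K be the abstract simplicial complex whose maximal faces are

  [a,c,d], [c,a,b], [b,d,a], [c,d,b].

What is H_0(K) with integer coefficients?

H_0 = Z.

Fix the vertex order a < b < c < d and write every simplex with vertices in increasing order. Then dim K = 2 and the simplices of K are:

  0-simplices (4): a, b, c, d
  1-simplices (6): ab, ac, ad, bc, bd, cd
  2-simplices (4): abc, abd, acd, bcd

so the chain groups are C_0 ≅ Z^4, C_1 ≅ Z^6, C_2 ≅ Z^4.

∂_1: C_1 → C_0 maps an edge to its endpoints' difference, ∂[p,q] = q − p.
As a 4×6 matrix over Z this has rank 3, with invariant factors (1,1,1).

∂_2: C_2 → C_1 acts by ∂[p,q,r] = [q,r] − [p,r] + [p,q]. For instance
  ∂abc = bc − ac + ab,
  ∂acd = cd − ad + ac.
The 6×4 boundary matrix has rank 3 and Smith normal form diag(1,1,1).

Computing H_k = (kernel of ∂_k) / (image of ∂_{k+1}):

  H_0: rank C_0 − rank ∂_1 = 4 − 3 = 1, and the invariant factors of ∂_1 are all 1, so H_0 ≅ Z.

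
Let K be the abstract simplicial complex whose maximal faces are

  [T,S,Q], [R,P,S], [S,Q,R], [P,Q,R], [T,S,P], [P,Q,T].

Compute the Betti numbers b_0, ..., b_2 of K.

Fix the vertex order P < Q < R < S < T and write every simplex with vertices in increasing order. Then dim K = 2 and the simplices of K are:

  0-simplices (5): P, Q, R, S, T
  1-simplices (9): PQ, PR, PS, PT, QR, QS, QT, RS, ST
  2-simplices (6): PQR, PQT, PRS, PST, QRS, QST

Hence C_0 ≅ Z^5, C_1 ≅ Z^9, C_2 ≅ Z^6.

The boundary map ∂_1: C_1 → C_0 sends each edge [p,q] (with p < q) to q − p. For instance
  ∂ST = T − S.
The 5×9 boundary matrix has rank 4 and Smith normal form diag(1,1,1,1).

∂_2: C_2 → C_1 acts by ∂[p,q,r] = [q,r] − [p,r] + [p,q]. For instance
  ∂QRS = RS − QS + QR,
  ∂PQR = QR − PR + PQ.
This gives a 9×6 integer matrix of rank 5; reducing to Smith normal form yields diagonal entries (1,1,1,1,1).

Computing H_k = (kernel of ∂_k) / (image of ∂_{k+1}):

  H_0: rank C_0 − rank ∂_1 = 5 − 4 = 1, and the invariant factors of ∂_1 are all 1, so H_0 = Z.
  H_1: rank ker ∂_1 − rank ∂_2 = (9 − 4) − 5 = 0, and the invariant factors of ∂_2 are all 1, so H_1 = 0.
  H_2: rank ker ∂_2 − rank ∂_3 = (6 − 5) − 0 = 1, and there is no ∂_3, so H_2 = Z.

(K is a triangulation of the 2-sphere S^2.)

Hence the Betti numbers are b_0 = 1, b_1 = 0, b_2 = 1.

b_0 = 1, b_1 = 0, b_2 = 1.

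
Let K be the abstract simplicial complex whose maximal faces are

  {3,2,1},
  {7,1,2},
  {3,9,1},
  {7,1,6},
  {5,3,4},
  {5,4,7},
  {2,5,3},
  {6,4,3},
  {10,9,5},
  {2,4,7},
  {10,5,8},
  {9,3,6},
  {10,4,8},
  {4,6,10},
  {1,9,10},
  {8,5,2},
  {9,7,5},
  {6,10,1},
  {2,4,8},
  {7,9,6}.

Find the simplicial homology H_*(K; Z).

K has 10 vertices, 30 edges, 20 triangles.
rank ∂_0 = 0, rank ∂_1 = 9 ⇒ b_0 = 10 − 0 − 9 = 1; all invariant factors of ∂_1 are 1 so no torsion. So H_0 = Z.
rank ∂_1 = 9, rank ∂_2 = 20 ⇒ b_1 = 30 − 9 − 20 = 1; ∂_2 has invariant factor(s) [2] giving torsion. So H_1 = Z ⊕ Z/2.
rank ∂_2 = 20, rank ∂_3 = 0 ⇒ b_2 = 20 − 20 − 0 = 0. So H_2 = 0.

H_0 = Z,  H_1 = Z ⊕ Z/2,  H_2 = 0.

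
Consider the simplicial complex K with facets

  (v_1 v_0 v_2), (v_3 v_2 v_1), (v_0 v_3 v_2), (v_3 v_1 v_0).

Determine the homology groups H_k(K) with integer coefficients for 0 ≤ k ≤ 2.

H_0 = Z,  H_1 = 0,  H_2 = Z.

Fix the vertex order v_0 < v_1 < v_2 < v_3 and write every simplex with vertices in increasing order. Then dim K = 2 and the simplices of K are:

  0-simplices (4): [v_0], [v_1], [v_2], [v_3]
  1-simplices (6): [v_0,v_1], [v_0,v_2], [v_0,v_3], [v_1,v_2], [v_1,v_3], [v_2,v_3]
  2-simplices (4): [v_0,v_1,v_2], [v_0,v_1,v_3], [v_0,v_2,v_3], [v_1,v_2,v_3]

so the chain groups are C_0 ≅ Z^4, C_1 ≅ Z^6, C_2 ≅ Z^4.

Boundary ∂_1: C_1 → C_0 is given by ∂[p,q] = [q] − [p].
The resulting 4×6 matrix has rank 3, and its Smith normal form has invariant factors (1,1,1).

The boundary map ∂_2: C_2 → C_1 maps a triangle to the signed sum of its edges. For instance
  ∂[v_0,v_1,v_3] = [v_1,v_3] − [v_0,v_3] + [v_0,v_1],
  ∂[v_0,v_1,v_2] = [v_1,v_2] − [v_0,v_2] + [v_0,v_1].
The resulting 6×4 matrix has rank 3, and its Smith normal form has invariant factors (1,1,1).

Now H_k = ker ∂_k / im ∂_{k+1}, so:

  H_0: rank C_0 − rank ∂_1 = 4 − 3 = 1, and the invariant factors of ∂_1 are all 1, so H_0 ≅ Z.
  H_1: rank ker ∂_1 − rank ∂_2 = (6 − 3) − 3 = 0, and the invariant factors of ∂_2 are all 1, so H_1 ≅ 0.
  H_2: rank ker ∂_2 − rank ∂_3 = (4 − 3) − 0 = 1, and there is no ∂_3, so H_2 ≅ Z.

As a check, the Euler characteristic is 4 − 6 + 4 = 2, which agrees with 1 − 0 + 1 = 2.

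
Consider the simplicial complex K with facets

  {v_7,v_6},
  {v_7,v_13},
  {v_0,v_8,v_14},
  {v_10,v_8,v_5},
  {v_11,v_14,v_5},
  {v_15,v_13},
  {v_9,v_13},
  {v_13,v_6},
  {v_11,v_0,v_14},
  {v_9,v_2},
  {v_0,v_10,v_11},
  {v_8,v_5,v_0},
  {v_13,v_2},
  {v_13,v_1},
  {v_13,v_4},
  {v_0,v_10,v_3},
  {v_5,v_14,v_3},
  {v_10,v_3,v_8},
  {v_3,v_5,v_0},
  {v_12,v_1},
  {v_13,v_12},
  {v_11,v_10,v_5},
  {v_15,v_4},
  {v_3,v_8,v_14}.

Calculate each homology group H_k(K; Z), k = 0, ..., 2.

H_0 ≅ Z^2,  H_1 ≅ Z^4 ⊕ Z_2,  H_2 = 0.

Fix the vertex order v_0 < v_1 < v_2 < v_3 < v_4 < v_5 < v_6 < v_7 < v_8 < v_9 < v_10 < v_11 < v_12 < v_13 < v_14 < v_15 and write every simplex with vertices in increasing order. Then dim K = 2 and the simplices of K are:

  0-simplices (16): [v_0], [v_1], [v_2], [v_3], [v_4], [v_5], [v_6], [v_7], [v_8], [v_9], [v_10], [v_11], [v_12], [v_13], [v_14], [v_15]
  1-simplices (30): (30 of them)
  2-simplices (12): (12 of them)

so the chain groups are C_0 ≅ Z^16, C_1 ≅ Z^30, C_2 ≅ Z^12.

∂_1: C_1 → C_0 is given by ∂[p,q] = [q] − [p]. For instance
  ∂[v_6,v_13] = [v_13] − [v_6].
This gives a 16×30 integer matrix of rank 14; reducing to Smith normal form yields diagonal entries (1,1,1,1,1,1,1,1,1,1,1,1,1,1).

∂_2: C_2 → C_1 maps a triangle to the signed sum of its edges. For instance
  ∂[v_5,v_11,v_14] = [v_11,v_14] − [v_5,v_14] + [v_5,v_11],
  ∂[v_0,v_5,v_8] = [v_5,v_8] − [v_0,v_8] + [v_0,v_5].
The resulting 30×12 matrix has rank 12, and its Smith normal form has invariant factors (1,1,1,1,1,1,1,1,1,1,1,2).

Computing H_k = (kernel of ∂_k) / (image of ∂_{k+1}):

  H_0: rank C_0 − rank ∂_1 = 16 − 14 = 2, and the invariant factors of ∂_1 are all 1, so H_0 ≅ Z^2.
  H_1: rank ker ∂_1 − rank ∂_2 = (30 − 14) − 12 = 4, and ∂_2 has invariant factor 2 > 1, so H_1 ≅ Z^4 ⊕ Z_2.
  H_2: rank ker ∂_2 − rank ∂_3 = (12 − 12) − 0 = 0, and there is no ∂_3, so H_2 ≅ 0.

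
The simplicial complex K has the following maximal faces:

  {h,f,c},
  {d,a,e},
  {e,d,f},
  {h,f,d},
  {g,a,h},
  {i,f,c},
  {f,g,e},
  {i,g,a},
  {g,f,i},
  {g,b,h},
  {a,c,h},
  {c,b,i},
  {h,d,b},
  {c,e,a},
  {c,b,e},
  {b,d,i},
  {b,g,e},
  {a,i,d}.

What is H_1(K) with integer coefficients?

Take the total order a < b < c < d < e < f < g < h < i on the vertex set. Then K (dimension 2) consists of the simplices:

  0-simplices (9): a, b, c, d, e, f, g, h, i
  1-simplices (27): ac, ad, ae, ag, ah, ai, bc, bd, be, bg, bh, bi, ce, cf, ch, ci, de, df, dh, di, ef, eg, fg, fh, fi, gh, gi
  2-simplices (18): ace, ach, ade, adi, agh, agi, bce, bci, bdh, bdi, beg, bgh, cfh, cfi, def, dfh, efg, fgi

Hence C_0 ≅ Z^9, C_1 ≅ Z^27, C_2 ≅ Z^18.

∂_1: C_1 → C_0 maps an edge to its endpoints' difference, ∂[p,q] = q − p. For instance
  ∂bi = i − b.
As a 9×27 matrix over Z this has rank 8, with invariant factors (1,1,1,1,1,1,1,1).

The boundary map ∂_2: C_2 → C_1 sends each 2-simplex [p,q,r] to [q,r] − [p,r] + [p,q]. For instance
  ∂fgi = gi − fi + fg,
  ∂agh = gh − ah + ag.
The resulting 27×18 matrix has rank 17, and its Smith normal form has invariant factors (1,1,1,1,1,1,1,1,1,1,1,1,1,1,1,1,1).

Computing H_k = (kernel of ∂_k) / (image of ∂_{k+1}):

  H_1: rank ker ∂_1 − rank ∂_2 = (27 − 8) − 17 = 2, and the invariant factors of ∂_2 are all 1, so H_1 ≅ Z^2.

H_1 = Z^2.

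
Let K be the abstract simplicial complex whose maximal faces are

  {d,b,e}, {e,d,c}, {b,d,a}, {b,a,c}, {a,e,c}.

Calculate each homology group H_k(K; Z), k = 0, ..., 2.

We work with the vertex ordering a < b < c < d < e. The simplices of K, each written with vertices in increasing order, are:

  0-simplices (5): a, b, c, d, e
  1-simplices (10): ab, ac, ad, ae, bc, bd, be, cd, ce, de
  2-simplices (5): abc, abd, ace, bde, cde

giving chain groups C_0 ≅ Z^5, C_1 ≅ Z^10, C_2 ≅ Z^5.

The boundary map ∂_1: C_1 → C_0 is given by ∂[p,q] = [q] − [p].
As a 5×10 matrix over Z this has rank 4, with invariant factors (1,1,1,1).

The boundary map ∂_2: C_2 → C_1 sends each 2-simplex [p,q,r] to [q,r] − [p,r] + [p,q]. For instance
  ∂bde = de − be + bd,
  ∂abd = bd − ad + ab.
As a 10×5 matrix over Z this has rank 5, with invariant factors (1,1,1,1,1).

From H_k ≅ ker(∂_k) / im(∂_{k+1}) we obtain:

  H_0: rank C_0 − rank ∂_1 = 5 − 4 = 1, and the invariant factors of ∂_1 are all 1, so H_0 = Z.
  H_1: rank ker ∂_1 − rank ∂_2 = (10 − 4) − 5 = 1, and the invariant factors of ∂_2 are all 1, so H_1 = Z.
  H_2: rank ker ∂_2 − rank ∂_3 = (5 − 5) − 0 = 0, and there is no ∂_3, so H_2 = 0.

H_0 ≅ Z,  H_1 ≅ Z,  H_2 = 0.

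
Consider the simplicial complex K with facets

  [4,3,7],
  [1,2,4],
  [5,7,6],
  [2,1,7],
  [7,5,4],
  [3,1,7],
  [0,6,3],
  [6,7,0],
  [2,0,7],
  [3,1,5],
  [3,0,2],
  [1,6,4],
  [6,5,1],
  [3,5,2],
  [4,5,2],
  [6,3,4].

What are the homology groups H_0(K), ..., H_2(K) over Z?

H_0 = Z,  H_1 = Z^2,  H_2 = Z.

K has 8 vertices, 24 edges, 16 triangles.
rank ∂_0 = 0, rank ∂_1 = 7 ⇒ b_0 = 8 − 0 − 7 = 1; all invariant factors of ∂_1 are 1 so no torsion. So H_0 = Z.
rank ∂_1 = 7, rank ∂_2 = 15 ⇒ b_1 = 24 − 7 − 15 = 2; all invariant factors of ∂_2 are 1 so no torsion. So H_1 = Z^2.
rank ∂_2 = 15, rank ∂_3 = 0 ⇒ b_2 = 16 − 15 − 0 = 1. So H_2 = Z.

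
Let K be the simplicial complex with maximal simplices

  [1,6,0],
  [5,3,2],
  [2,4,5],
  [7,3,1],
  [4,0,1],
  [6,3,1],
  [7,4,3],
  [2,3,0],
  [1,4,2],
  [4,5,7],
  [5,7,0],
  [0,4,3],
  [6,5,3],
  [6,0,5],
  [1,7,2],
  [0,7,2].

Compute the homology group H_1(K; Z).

Take the total order 0 < 1 < 2 < 3 < 4 < 5 < 6 < 7 on the vertex set. Then K (dimension 2) consists of the simplices:

  0-simplices (8): [0], [1], [2], [3], [4], [5], [6], [7]
  1-simplices (24): (24 of them)
  2-simplices (16): [0,1,4], [0,1,6], [0,2,3], [0,2,7], [0,3,4], [0,5,6], [0,5,7], [1,2,4], [1,2,7], [1,3,6], [1,3,7], [2,3,5], [2,4,5], [3,4,7], [3,5,6], [4,5,7]

Hence C_0 ≅ Z^8, C_1 ≅ Z^24, C_2 ≅ Z^16.

The boundary map ∂_1: C_1 → C_0 is given by ∂[p,q] = [q] − [p]. For instance
  ∂[2,4] = [4] − [2].
This gives a 8×24 integer matrix of rank 7; reducing to Smith normal form yields diagonal entries (1,1,1,1,1,1,1).

The boundary map ∂_2: C_2 → C_1 acts by ∂[p,q,r] = [q,r] − [p,r] + [p,q]. For instance
  ∂[3,5,6] = [5,6] − [3,6] + [3,5],
  ∂[0,2,7] = [2,7] − [0,7] + [0,2].
The resulting 24×16 matrix has rank 15, and its Smith normal form has invariant factors (1,1,1,1,1,1,1,1,1,1,1,1,1,1,1).

Now H_k = ker ∂_k / im ∂_{k+1}, so:

  H_1: rank ker ∂_1 − rank ∂_2 = (24 − 7) − 15 = 2, and the invariant factors of ∂_2 are all 1, so H_1 ≅ Z^2.

H_1 = Z^2.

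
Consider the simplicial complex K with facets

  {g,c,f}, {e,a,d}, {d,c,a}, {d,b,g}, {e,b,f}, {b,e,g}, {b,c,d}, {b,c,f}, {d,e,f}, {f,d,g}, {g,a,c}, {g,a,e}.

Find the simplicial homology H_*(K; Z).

Fix the vertex order a < b < c < d < e < f < g and write every simplex with vertices in increasing order. Then dim K = 2 and the simplices of K are:

  0-simplices (7): a, b, c, d, e, f, g
  1-simplices (18): ac, ad, ae, ag, bc, bd, be, bf, bg, cd, cf, cg, de, df, dg, ef, eg, fg
  2-simplices (12): acd, acg, ade, aeg, bcd, bcf, bdg, bef, beg, cfg, def, dfg

giving chain groups C_0 ≅ Z^7, C_1 ≅ Z^18, C_2 ≅ Z^12.

∂_1: C_1 → C_0 is given by ∂[p,q] = [q] − [p].
The 7×18 boundary matrix has rank 6 and Smith normal form diag(1,1,1,1,1,1).

Boundary ∂_2: C_2 → C_1 maps a triangle to the signed sum of its edges. For instance
  ∂bdg = dg − bg + bd,
  ∂dfg = fg − dg + df.
The 18×12 boundary matrix has rank 12 and Smith normal form diag(1,1,1,1,1,1,1,1,1,1,1,2).

Reading off H_k = ker ∂_k / im ∂_{k+1}:

  H_0: rank C_0 − rank ∂_1 = 7 − 6 = 1, and the invariant factors of ∂_1 are all 1, so H_0 ≅ Z.
  H_1: rank ker ∂_1 − rank ∂_2 = (18 − 6) − 12 = 0, and ∂_2 has invariant factor 2 > 1, so H_1 ≅ Z/2Z.
  H_2: rank ker ∂_2 − rank ∂_3 = (12 − 12) − 0 = 0, and there is no ∂_3, so H_2 ≅ 0.

(K is a triangulation of the real projective plane RP^2.)

H_0 = Z,  H_1 = Z/2Z,  H_2 = 0.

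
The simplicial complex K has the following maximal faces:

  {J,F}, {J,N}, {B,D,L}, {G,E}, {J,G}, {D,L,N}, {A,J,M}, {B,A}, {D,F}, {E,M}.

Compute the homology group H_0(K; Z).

Fix the vertex order A < B < D < E < F < G < J < L < M < N and write every simplex with vertices in increasing order. Then dim K = 2 and the simplices of K are:

  0-simplices (10): A, B, D, E, F, G, J, L, M, N
  1-simplices (15): AB, AJ, AM, BD, BL, DF, DL, DN, EG, EM, FJ, GJ, JM, JN, LN
  2-simplices (3): AJM, BDL, DLN

so the chain groups are C_0 ≅ Z^10, C_1 ≅ Z^15, C_2 ≅ Z^3.

Boundary ∂_1: C_1 → C_0 sends each edge [p,q] (with p < q) to q − p. For instance
  ∂DL = L − D.
This gives a 10×15 integer matrix of rank 9; reducing to Smith normal form yields diagonal entries (1,1,1,1,1,1,1,1,1).

The boundary map ∂_2: C_2 → C_1 sends each 2-simplex [p,q,r] to [q,r] − [p,r] + [p,q]. For instance
  ∂AJM = JM − AM + AJ,
  ∂DLN = LN − DN + DL.
As a 15×3 matrix over Z this has rank 3, with invariant factors (1,1,1).

Now H_k = ker ∂_k / im ∂_{k+1}, so:

  H_0: rank C_0 − rank ∂_1 = 10 − 9 = 1, and the invariant factors of ∂_1 are all 1, so H_0 = Z.

H_0 = Z.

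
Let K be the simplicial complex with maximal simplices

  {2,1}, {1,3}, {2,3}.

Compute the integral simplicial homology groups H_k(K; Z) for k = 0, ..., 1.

H_0 ≅ Z,  H_1 ≅ Z.

Order the vertices as 1 < 2 < 3. Listing each simplex with vertices in this order, K has dimension 1 with simplices:

  0-simplices (3): [1], [2], [3]
  1-simplices (3): [1,2], [1,3], [2,3]

Hence C_0 ≅ Z^3, C_1 ≅ Z^3.

Boundary ∂_1: C_1 → C_0 is given by ∂[p,q] = [q] − [p].
This gives a 3×3 integer matrix of rank 2; reducing to Smith normal form yields diagonal entries (1,1).

From H_k ≅ ker(∂_k) / im(∂_{k+1}) we obtain:

  H_0: rank C_0 − rank ∂_1 = 3 − 2 = 1, and the invariant factors of ∂_1 are all 1, so H_0 = Z.
  H_1: rank ker ∂_1 − rank ∂_2 = (3 − 2) − 0 = 1, and there is no ∂_2, so H_1 = Z.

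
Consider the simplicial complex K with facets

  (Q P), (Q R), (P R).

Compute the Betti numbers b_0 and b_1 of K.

Take the total order P < Q < R on the vertex set. Then K (dimension 1) consists of the simplices:

  0-simplices (3): P, Q, R
  1-simplices (3): PQ, PR, QR

giving chain groups C_0 ≅ Z^3, C_1 ≅ Z^3.

∂_1: C_1 → C_0 sends each edge [p,q] (with p < q) to q − p.
As a 3×3 matrix over Z this has rank 2, with invariant factors (1,1).

Reading off H_k = ker ∂_k / im ∂_{k+1}:

  H_0: rank C_0 − rank ∂_1 = 3 − 2 = 1, and the invariant factors of ∂_1 are all 1, so H_0 ≅ Z.
  H_1: rank ker ∂_1 − rank ∂_2 = (3 − 2) − 0 = 1, and there is no ∂_2, so H_1 ≅ Z.

As a check, the Euler characteristic is 3 − 3 = 0, which agrees with 1 − 1 = 0.

Hence the Betti numbers are b_0 = 1, b_1 = 1.

b_0 = 1, b_1 = 1.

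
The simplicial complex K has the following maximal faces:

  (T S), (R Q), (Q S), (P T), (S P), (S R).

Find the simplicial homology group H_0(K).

We work with the vertex ordering P < Q < R < S < T. The simplices of K, each written with vertices in increasing order, are:

  0-simplices (5): P, Q, R, S, T
  1-simplices (6): PS, PT, QR, QS, RS, ST

so the chain groups are C_0 ≅ Z^5, C_1 ≅ Z^6.

The boundary map ∂_1: C_1 → C_0 maps an edge to its endpoints' difference, ∂[p,q] = q − p. For instance
  ∂PT = T − P.
As a 5×6 matrix over Z this has rank 4, with invariant factors (1,1,1,1).

Computing H_k = (kernel of ∂_k) / (image of ∂_{k+1}):

  H_0: rank C_0 − rank ∂_1 = 5 − 4 = 1, and the invariant factors of ∂_1 are all 1, so H_0 ≅ Z.

H_0 ≅ Z.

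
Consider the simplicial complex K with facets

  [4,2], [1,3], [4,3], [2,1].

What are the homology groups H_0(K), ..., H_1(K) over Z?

We work with the vertex ordering 1 < 2 < 3 < 4. The simplices of K, each written with vertices in increasing order, are:

  0-simplices (4): [1], [2], [3], [4]
  1-simplices (4): [1,2], [1,3], [2,4], [3,4]

Hence C_0 ≅ Z^4, C_1 ≅ Z^4.

The boundary map ∂_1: C_1 → C_0 is given by ∂[p,q] = [q] − [p].
The 4×4 boundary matrix has rank 3 and Smith normal form diag(1,1,1).

Computing H_k = (kernel of ∂_k) / (image of ∂_{k+1}):

  H_0: rank C_0 − rank ∂_1 = 4 − 3 = 1, and the invariant factors of ∂_1 are all 1, so H_0 = Z.
  H_1: rank ker ∂_1 − rank ∂_2 = (4 − 3) − 0 = 1, and there is no ∂_2, so H_1 = Z.

H_0 = Z,  H_1 = Z.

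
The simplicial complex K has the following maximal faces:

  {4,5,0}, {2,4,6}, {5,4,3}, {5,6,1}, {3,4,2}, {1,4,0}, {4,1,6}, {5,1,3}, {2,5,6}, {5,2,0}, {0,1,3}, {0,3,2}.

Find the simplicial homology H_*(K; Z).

Order the vertices as 0 < 1 < 2 < 3 < 4 < 5 < 6. Listing each simplex with vertices in this order, K has dimension 2 with simplices:

  0-simplices (7): [0], [1], [2], [3], [4], [5], [6]
  1-simplices (18): [0,1], [0,2], [0,3], [0,4], [0,5], [1,3], [1,4], [1,5], [1,6], [2,3], [2,4], [2,5], [2,6], [3,4], [3,5], [4,5], [4,6], [5,6]
  2-simplices (12): [0,1,3], [0,1,4], [0,2,3], [0,2,5], [0,4,5], [1,3,5], [1,4,6], [1,5,6], [2,3,4], [2,4,6], [2,5,6], [3,4,5]

so the chain groups are C_0 ≅ Z^7, C_1 ≅ Z^18, C_2 ≅ Z^12.

∂_1: C_1 → C_0 sends each edge [p,q] (with p < q) to q − p. For instance
  ∂[0,4] = [4] − [0].
The resulting 7×18 matrix has rank 6, and its Smith normal form has invariant factors (1,1,1,1,1,1).

The boundary map ∂_2: C_2 → C_1 acts by ∂[p,q,r] = [q,r] − [p,r] + [p,q]. For instance
  ∂[0,1,3] = [1,3] − [0,3] + [0,1],
  ∂[2,5,6] = [5,6] − [2,6] + [2,5].
This gives a 18×12 integer matrix of rank 12; reducing to Smith normal form yields diagonal entries (1,1,1,1,1,1,1,1,1,1,1,2).

From H_k ≅ ker(∂_k) / im(∂_{k+1}) we obtain:

  H_0: rank C_0 − rank ∂_1 = 7 − 6 = 1, and the invariant factors of ∂_1 are all 1, so H_0 ≅ Z.
  H_1: rank ker ∂_1 − rank ∂_2 = (18 − 6) − 12 = 0, and ∂_2 has invariant factor 2 > 1, so H_1 ≅ Z_2.
  H_2: rank ker ∂_2 − rank ∂_3 = (12 − 12) − 0 = 0, and there is no ∂_3, so H_2 ≅ 0.

H_0 ≅ Z,  H_1 ≅ Z_2,  H_2 = 0.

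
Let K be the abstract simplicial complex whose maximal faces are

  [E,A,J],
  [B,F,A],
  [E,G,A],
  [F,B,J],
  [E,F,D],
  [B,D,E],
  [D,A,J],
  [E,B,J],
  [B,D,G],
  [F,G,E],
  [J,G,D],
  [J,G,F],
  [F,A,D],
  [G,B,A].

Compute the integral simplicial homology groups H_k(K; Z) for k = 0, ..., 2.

H_0 ≅ Z,  H_1 ≅ Z^2,  H_2 ≅ Z.

We work with the vertex ordering A < B < D < E < F < G < J. The simplices of K, each written with vertices in increasing order, are:

  0-simplices (7): A, B, D, E, F, G, J
  1-simplices (21): AB, AD, AE, AF, AG, AJ, BD, BE, BF, BG, BJ, DE, DF, DG, DJ, EF, EG, EJ, FG, FJ, GJ
  2-simplices (14): ABF, ABG, ADF, ADJ, AEG, AEJ, BDE, BDG, BEJ, BFJ, DEF, DGJ, EFG, FGJ

so the chain groups are C_0 ≅ Z^7, C_1 ≅ Z^21, C_2 ≅ Z^14.

Boundary ∂_1: C_1 → C_0 is given by ∂[p,q] = [q] − [p].
This gives a 7×21 integer matrix of rank 6; reducing to Smith normal form yields diagonal entries (1,1,1,1,1,1).

Boundary ∂_2: C_2 → C_1 acts by ∂[p,q,r] = [q,r] − [p,r] + [p,q]. For instance
  ∂AEG = EG − AG + AE,
  ∂EFG = FG − EG + EF.
The resulting 21×14 matrix has rank 13, and its Smith normal form has invariant factors (1,1,1,1,1,1,1,1,1,1,1,1,1).

Computing H_k = (kernel of ∂_k) / (image of ∂_{k+1}):

  H_0: rank C_0 − rank ∂_1 = 7 − 6 = 1, and the invariant factors of ∂_1 are all 1, so H_0 ≅ Z.
  H_1: rank ker ∂_1 − rank ∂_2 = (21 − 6) − 13 = 2, and the invariant factors of ∂_2 are all 1, so H_1 ≅ Z^2.
  H_2: rank ker ∂_2 − rank ∂_3 = (14 − 13) − 0 = 1, and there is no ∂_3, so H_2 ≅ Z.

(K is a triangulation of the torus T^2.)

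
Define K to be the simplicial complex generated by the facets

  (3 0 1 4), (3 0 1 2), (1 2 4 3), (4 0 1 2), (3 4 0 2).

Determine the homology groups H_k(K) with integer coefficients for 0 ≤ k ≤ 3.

We work with the vertex ordering 0 < 1 < 2 < 3 < 4. The simplices of K, each written with vertices in increasing order, are:

  0-simplices (5): [0], [1], [2], [3], [4]
  1-simplices (10): [0,1], [0,2], [0,3], [0,4], [1,2], [1,3], [1,4], [2,3], [2,4], [3,4]
  2-simplices (10): [0,1,2], [0,1,3], [0,1,4], [0,2,3], [0,2,4], [0,3,4], [1,2,3], [1,2,4], [1,3,4], [2,3,4]
  3-simplices (5): [0,1,2,3], [0,1,2,4], [0,1,3,4], [0,2,3,4], [1,2,3,4]

giving chain groups C_0 ≅ Z^5, C_1 ≅ Z^10, C_2 ≅ Z^10, C_3 ≅ Z^5.

The boundary map ∂_1: C_1 → C_0 is given by ∂[p,q] = [q] − [p].
As a 5×10 matrix over Z this has rank 4, with invariant factors (1,1,1,1).

The boundary map ∂_2: C_2 → C_1 sends each 2-simplex [p,q,r] to [q,r] − [p,r] + [p,q]. For instance
  ∂[2,3,4] = [3,4] − [2,4] + [2,3],
  ∂[1,2,3] = [2,3] − [1,3] + [1,2].
The resulting 10×10 matrix has rank 6, and its Smith normal form has invariant factors (1,1,1,1,1,1).

Boundary ∂_3: C_3 → C_2 sends each 3-simplex σ to the alternating sum Σ_i (−1)^i (σ with its i-th vertex removed). For instance
  ∂[0,1,2,4] = [1,2,4] − [0,2,4] + [0,1,4] − [0,1,2],
  ∂[1,2,3,4] = [2,3,4] − [1,3,4] + [1,2,4] − [1,2,3].
The resulting 10×5 matrix has rank 4, and its Smith normal form has invariant factors (1,1,1,1).

Reading off H_k = ker ∂_k / im ∂_{k+1}:

  H_0: rank C_0 − rank ∂_1 = 5 − 4 = 1, and the invariant factors of ∂_1 are all 1, so H_0 ≅ Z.
  H_1: rank ker ∂_1 − rank ∂_2 = (10 − 4) − 6 = 0, and the invariant factors of ∂_2 are all 1, so H_1 ≅ 0.
  H_2: rank ker ∂_2 − rank ∂_3 = (10 − 6) − 4 = 0, and the invariant factors of ∂_3 are all 1, so H_2 ≅ 0.
  H_3: rank ker ∂_3 − rank ∂_4 = (5 − 4) − 0 = 1, and there is no ∂_4, so H_3 ≅ Z.

As a check, the Euler characteristic is 5 − 10 + 10 − 5 = 0, which agrees with 1 − 0 + 0 − 1 = 0.
(K is a triangulation of the 3-sphere S^3.)

H_0 = Z,  H_1 = 0,  H_2 = 0,  H_3 = Z.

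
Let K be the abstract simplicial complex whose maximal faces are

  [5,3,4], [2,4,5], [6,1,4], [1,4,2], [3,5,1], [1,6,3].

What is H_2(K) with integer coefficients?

H_2 = 0.

We work with the vertex ordering 1 < 2 < 3 < 4 < 5 < 6. The simplices of K, each written with vertices in increasing order, are:

  0-simplices (6): [1], [2], [3], [4], [5], [6]
  1-simplices (12): [1,2], [1,3], [1,4], [1,5], [1,6], [2,4], [2,5], [3,4], [3,5], [3,6], [4,5], [4,6]
  2-simplices (6): [1,2,4], [1,3,5], [1,3,6], [1,4,6], [2,4,5], [3,4,5]

giving chain groups C_0 ≅ Z^6, C_1 ≅ Z^12, C_2 ≅ Z^6.

∂_1: C_1 → C_0 sends each edge [p,q] (with p < q) to q − p.
The resulting 6×12 matrix has rank 5, and its Smith normal form has invariant factors (1,1,1,1,1).

Boundary ∂_2: C_2 → C_1 acts by ∂[p,q,r] = [q,r] − [p,r] + [p,q]. For instance
  ∂[1,2,4] = [2,4] − [1,4] + [1,2],
  ∂[1,4,6] = [4,6] − [1,6] + [1,4].
The 12×6 boundary matrix has rank 6 and Smith normal form diag(1,1,1,1,1,1).

Computing H_k = (kernel of ∂_k) / (image of ∂_{k+1}):

  H_2: rank ker ∂_2 − rank ∂_3 = (6 − 6) − 0 = 0, and there is no ∂_3, so H_2 = 0.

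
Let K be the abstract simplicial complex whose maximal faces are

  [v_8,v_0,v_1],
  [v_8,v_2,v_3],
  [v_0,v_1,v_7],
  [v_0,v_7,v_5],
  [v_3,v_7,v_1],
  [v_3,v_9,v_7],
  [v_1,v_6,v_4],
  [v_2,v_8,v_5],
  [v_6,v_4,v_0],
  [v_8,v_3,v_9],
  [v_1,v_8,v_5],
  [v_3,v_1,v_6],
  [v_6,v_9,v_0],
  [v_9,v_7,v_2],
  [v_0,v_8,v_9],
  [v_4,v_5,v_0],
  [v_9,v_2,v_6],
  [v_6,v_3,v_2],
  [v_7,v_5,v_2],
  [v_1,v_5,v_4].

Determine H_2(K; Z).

H_2 ≅ 0.

Take the total order v_0 < v_1 < v_2 < v_3 < v_4 < v_5 < v_6 < v_7 < v_8 < v_9 on the vertex set. Then K (dimension 2) consists of the simplices:

  0-simplices (10): [v_0], [v_1], [v_2], [v_3], [v_4], [v_5], [v_6], [v_7], [v_8], [v_9]
  1-simplices (30): (30 of them)
  2-simplices (20): (20 of them)

Hence C_0 ≅ Z^10, C_1 ≅ Z^30, C_2 ≅ Z^20.

The boundary map ∂_1: C_1 → C_0 sends each edge [p,q] (with p < q) to q − p. For instance
  ∂[v_0,v_5] = [v_5] − [v_0].
This gives a 10×30 integer matrix of rank 9; reducing to Smith normal form yields diagonal entries (1,1,1,1,1,1,1,1,1).

The boundary map ∂_2: C_2 → C_1 acts by ∂[p,q,r] = [q,r] − [p,r] + [p,q]. For instance
  ∂[v_2,v_3,v_8] = [v_3,v_8] − [v_2,v_8] + [v_2,v_3],
  ∂[v_0,v_4,v_6] = [v_4,v_6] − [v_0,v_6] + [v_0,v_4].
As a 30×20 matrix over Z this has rank 20, with invariant factors (1,1,1,1,1,1,1,1,1,1,1,1,1,1,1,1,1,1,1,2).

Reading off H_k = ker ∂_k / im ∂_{k+1}:

  H_2: rank ker ∂_2 − rank ∂_3 = (20 − 20) − 0 = 0, and there is no ∂_3, so H_2 ≅ 0.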